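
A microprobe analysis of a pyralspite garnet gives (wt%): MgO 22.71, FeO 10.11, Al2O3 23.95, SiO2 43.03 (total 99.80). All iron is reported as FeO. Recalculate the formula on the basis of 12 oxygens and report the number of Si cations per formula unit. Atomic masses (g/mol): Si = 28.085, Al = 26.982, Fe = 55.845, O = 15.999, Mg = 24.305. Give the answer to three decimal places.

3.025 Si apfu

22.71 wt% MgO ÷ 40.304 g/mol = 0.56347 mol, giving 0.56347 Mg and 0.56347 O.
10.11 wt% FeO ÷ 71.844 g/mol = 0.14072 mol, giving 0.14072 Fe and 0.14072 O.
23.95 wt% Al2O3 ÷ 101.961 g/mol = 0.23489 mol, giving 0.46978 Al and 0.70467 O.
43.03 wt% SiO2 ÷ 60.083 g/mol = 0.71618 mol, giving 0.71618 Si and 1.43236 O.
Oxygen sums to 2.84122; scaling by 12/2.84122 = 4.22354 puts the formula on 12 O.
Si: 0.71618 × 4.22354 = 3.025 atoms per formula unit.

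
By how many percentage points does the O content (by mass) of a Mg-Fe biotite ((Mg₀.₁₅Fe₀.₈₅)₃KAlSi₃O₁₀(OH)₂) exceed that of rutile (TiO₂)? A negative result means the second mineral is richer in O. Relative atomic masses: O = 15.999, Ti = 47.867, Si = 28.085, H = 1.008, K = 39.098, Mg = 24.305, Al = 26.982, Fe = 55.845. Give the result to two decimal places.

-1.49 percentage points

O in (Mg₀.₁₅Fe₀.₈₅)₃KAlSi₃O₁₀(OH)₂: molar mass 497.681 g/mol; 12×15.999 = 191.988 g → 38.58 wt%.
O in TiO₂: molar mass 79.865 g/mol; 2×15.999 = 31.998 g → 40.07 wt%.
Difference = 38.58 − 40.07 = -1.49 percentage points.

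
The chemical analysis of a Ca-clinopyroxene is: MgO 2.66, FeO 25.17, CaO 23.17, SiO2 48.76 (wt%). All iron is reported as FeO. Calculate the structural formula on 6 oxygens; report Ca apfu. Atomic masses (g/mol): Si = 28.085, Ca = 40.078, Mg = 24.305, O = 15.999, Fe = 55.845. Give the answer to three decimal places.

1.011 Ca apfu

MgO: 2.66/40.304 = 0.06600 mol → 0.06600 mol Mg, 0.06600 mol O.
FeO: 25.17/71.844 = 0.35034 mol → 0.35034 mol Fe, 0.35034 mol O.
CaO: 23.17/56.077 = 0.41318 mol → 0.41318 mol Ca, 0.41318 mol O.
SiO2: 48.76/60.083 = 0.81154 mol → 0.81154 mol Si, 1.62308 mol O.
Total oxygen = 2.45260 mol. Normalization factor = 6/2.45260 = 2.44638.
Ca per 6 O = 0.41318 × 2.44638 = 1.011.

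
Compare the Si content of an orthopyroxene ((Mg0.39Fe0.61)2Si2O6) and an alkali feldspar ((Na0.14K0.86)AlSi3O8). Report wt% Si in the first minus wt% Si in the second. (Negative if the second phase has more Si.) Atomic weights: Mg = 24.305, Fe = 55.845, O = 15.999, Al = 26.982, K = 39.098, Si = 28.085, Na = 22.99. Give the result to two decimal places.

M((Mg0.39Fe0.61)2Si2O6) = 239.253 g/mol, so wt% Si = 56.170/239.253 × 100 = 23.48%.
M((Na0.14K0.86)AlSi3O8) = 276.072 g/mol, so wt% Si = 84.255/276.072 × 100 = 30.52%.
23.48 − 30.52 = -7.04 pp.

-7.04 percentage points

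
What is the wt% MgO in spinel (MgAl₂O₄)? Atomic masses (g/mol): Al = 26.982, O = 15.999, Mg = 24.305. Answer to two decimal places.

28.33 wt%

Formula mass = 142.265 g/mol.
1 Mg → 1.0000 mol MgO per formula unit; M(MgO) = 40.304, so MgO mass = 40.304 g.
40.304/142.265 × 100 = 28.33 wt%.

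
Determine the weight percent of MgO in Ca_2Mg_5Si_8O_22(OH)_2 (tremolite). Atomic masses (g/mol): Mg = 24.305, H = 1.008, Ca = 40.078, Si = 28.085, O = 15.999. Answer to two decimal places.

Formula mass = 812.353 g/mol.
5 Mg → 5.0000 mol MgO per formula unit; M(MgO) = 40.304, so MgO mass = 201.520 g.
201.520/812.353 × 100 = 24.81 wt%.

24.81 wt%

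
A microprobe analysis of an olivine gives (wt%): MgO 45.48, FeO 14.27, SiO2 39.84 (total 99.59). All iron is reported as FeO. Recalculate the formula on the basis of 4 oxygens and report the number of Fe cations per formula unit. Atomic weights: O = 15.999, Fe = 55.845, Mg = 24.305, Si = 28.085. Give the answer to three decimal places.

MgO: 45.48/40.304 = 1.12842 mol → 1.12842 mol Mg, 1.12842 mol O.
FeO: 14.27/71.844 = 0.19862 mol → 0.19862 mol Fe, 0.19862 mol O.
SiO2: 39.84/60.083 = 0.66308 mol → 0.66308 mol Si, 1.32616 mol O.
Total oxygen = 2.65320 mol. Normalization factor = 4/2.65320 = 1.50761.
Fe per 4 O = 0.19862 × 1.50761 = 0.299.

0.299 Fe apfu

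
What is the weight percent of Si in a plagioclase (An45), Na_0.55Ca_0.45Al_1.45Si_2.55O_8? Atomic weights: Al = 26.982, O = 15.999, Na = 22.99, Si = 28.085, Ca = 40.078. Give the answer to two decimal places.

26.58 wt%

Formula mass = 0.55·22.99 + 0.45·40.078 + 1.45·26.982 + 2.55·28.085 + 8·15.999 = 269.412 g/mol, of which 71.617 g is Si.
So Si makes up 71.617/269.412 = 0.2658 of the mass, i.e. 26.58%.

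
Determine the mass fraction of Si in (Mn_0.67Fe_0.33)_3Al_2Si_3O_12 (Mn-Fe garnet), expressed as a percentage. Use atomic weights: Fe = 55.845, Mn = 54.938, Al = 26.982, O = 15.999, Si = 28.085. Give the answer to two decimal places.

Formula mass = 2.01·54.938 + 0.99·55.845 + 2·26.982 + 3·28.085 + 12·15.999 = 495.919 g/mol, of which 84.255 g is Si.
So Si makes up 84.255/495.919 = 0.1699 of the mass, i.e. 16.99%.

16.99 mass %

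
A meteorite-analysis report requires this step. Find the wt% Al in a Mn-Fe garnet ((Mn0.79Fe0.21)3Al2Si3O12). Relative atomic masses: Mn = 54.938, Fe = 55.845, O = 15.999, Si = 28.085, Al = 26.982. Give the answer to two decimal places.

M((Mn0.79Fe0.21)3Al2Si3O12) = 495.592 g/mol.
Al contributes 2 × 26.982 = 53.964 g per mole.
53.964/495.592 = 0.1089 → 10.89%.

10.89 mass %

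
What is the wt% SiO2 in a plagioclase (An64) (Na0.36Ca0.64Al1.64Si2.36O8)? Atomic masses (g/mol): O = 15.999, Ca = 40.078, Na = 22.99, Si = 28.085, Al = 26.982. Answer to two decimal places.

52.04 wt%

Molar mass of Na0.36Ca0.64Al1.64Si2.36O8 = 0.36·22.99 + 0.64·40.078 + 1.64·26.982 + 2.36·28.085 + 8·15.999 = 272.449 g/mol.
Each formula unit contains 2.36 Si, equivalent to 2.36/1 = 2.3600 mol SiO2.
M(SiO2) = 1×28.085 + 2×15.999 = 60.083 g/mol.
Mass of SiO2 per formula unit = 2.3600 × 60.083 = 141.796 g.
SiO2 wt% = 141.796 / 272.449 × 100 = 52.04%.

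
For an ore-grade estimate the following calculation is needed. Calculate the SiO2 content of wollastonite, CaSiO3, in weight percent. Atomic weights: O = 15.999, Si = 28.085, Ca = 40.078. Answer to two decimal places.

51.72 wt%

Molar mass of CaSiO3 = 1*40.078 + 1*28.085 + 3*15.999 = 116.160 g/mol.
Each formula unit contains 1 Si, equivalent to 1/1 = 1.0000 mol SiO2.
M(SiO2) = 1×28.085 + 2×15.999 = 60.083 g/mol.
Mass of SiO2 per formula unit = 1.0000 × 60.083 = 60.083 g.
SiO2 wt% = 60.083 / 116.160 × 100 = 51.72%.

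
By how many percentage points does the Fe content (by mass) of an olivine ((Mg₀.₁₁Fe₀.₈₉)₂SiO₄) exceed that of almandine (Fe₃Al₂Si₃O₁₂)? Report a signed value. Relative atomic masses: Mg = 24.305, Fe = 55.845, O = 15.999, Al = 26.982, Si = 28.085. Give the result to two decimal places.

16.84 percentage points

M((Mg₀.₁₁Fe₀.₈₉)₂SiO₄) = 196.832 g/mol, so wt% Fe = 99.404/196.832 × 100 = 50.50%.
M(Fe₃Al₂Si₃O₁₂) = 497.742 g/mol, so wt% Fe = 167.535/497.742 × 100 = 33.66%.
50.50 − 33.66 = 16.84 pp.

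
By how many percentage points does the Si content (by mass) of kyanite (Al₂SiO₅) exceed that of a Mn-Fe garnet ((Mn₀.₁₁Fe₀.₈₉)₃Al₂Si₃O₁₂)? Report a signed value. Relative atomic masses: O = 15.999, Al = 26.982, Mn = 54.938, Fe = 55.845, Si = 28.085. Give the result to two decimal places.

Si in Al₂SiO₅: molar mass 162.044 g/mol; 1×28.085 = 28.085 g → 17.33 wt%.
Si in (Mn₀.₁₁Fe₀.₈₉)₃Al₂Si₃O₁₂: molar mass 497.443 g/mol; 3×28.085 = 84.255 g → 16.94 wt%.
Difference = 17.33 − 16.94 = 0.39 percentage points.

0.39 percentage points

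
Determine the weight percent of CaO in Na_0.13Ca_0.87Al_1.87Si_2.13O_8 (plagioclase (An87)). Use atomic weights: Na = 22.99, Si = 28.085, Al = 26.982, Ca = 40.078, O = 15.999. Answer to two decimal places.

Formula mass = 276.126 g/mol.
0.87 Ca → 0.8700 mol CaO per formula unit; M(CaO) = 56.077, so CaO mass = 48.787 g.
48.787/276.126 × 100 = 17.67 wt%.

17.67 wt%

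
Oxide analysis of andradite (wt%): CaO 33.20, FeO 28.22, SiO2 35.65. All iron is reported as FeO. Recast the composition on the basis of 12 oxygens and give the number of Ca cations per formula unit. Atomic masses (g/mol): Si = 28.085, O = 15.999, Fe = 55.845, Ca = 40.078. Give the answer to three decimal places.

33.20 wt% CaO ÷ 56.077 g/mol = 0.59204 mol, giving 0.59204 Ca and 0.59204 O.
28.22 wt% FeO ÷ 71.844 g/mol = 0.39280 mol, giving 0.39280 Fe and 0.39280 O.
35.65 wt% SiO2 ÷ 60.083 g/mol = 0.59335 mol, giving 0.59335 Si and 1.18670 O.
Oxygen sums to 2.17154; scaling by 12/2.17154 = 5.52603 puts the formula on 12 O.
Ca: 0.59204 × 5.52603 = 3.272 atoms per formula unit.

3.272 Ca apfu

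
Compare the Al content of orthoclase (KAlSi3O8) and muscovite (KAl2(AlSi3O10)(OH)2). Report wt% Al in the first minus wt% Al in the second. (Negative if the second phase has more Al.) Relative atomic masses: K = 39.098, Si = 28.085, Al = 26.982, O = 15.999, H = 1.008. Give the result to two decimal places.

-10.63 percentage points

First mineral: 26.982 g Al in 278.327 g formula = 9.69 wt% Al.
Second mineral: 80.946 g Al in 398.303 g formula = 20.32 wt% Al.
9.69% − 20.32% gives a difference of -10.63 percentage points.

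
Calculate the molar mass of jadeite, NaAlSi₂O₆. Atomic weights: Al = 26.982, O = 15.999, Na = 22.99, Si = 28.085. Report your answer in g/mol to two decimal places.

202.14 g/mol

The formula mass is the sum 1×22.99 + 1×26.982 + 2×28.085 + 6×15.999.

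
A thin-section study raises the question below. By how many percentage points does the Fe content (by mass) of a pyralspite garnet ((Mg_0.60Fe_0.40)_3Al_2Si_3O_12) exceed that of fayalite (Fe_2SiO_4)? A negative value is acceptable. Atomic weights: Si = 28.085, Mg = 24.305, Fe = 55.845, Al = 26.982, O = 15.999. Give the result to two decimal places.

Fe in (Mg_0.60Fe_0.40)_3Al_2Si_3O_12: molar mass 440.970 g/mol; 1.20×55.845 = 67.014 g → 15.20 wt%.
Fe in Fe_2SiO_4: molar mass 203.771 g/mol; 2×55.845 = 111.690 g → 54.81 wt%.
Difference = 15.20 − 54.81 = -39.61 percentage points.

-39.61 percentage points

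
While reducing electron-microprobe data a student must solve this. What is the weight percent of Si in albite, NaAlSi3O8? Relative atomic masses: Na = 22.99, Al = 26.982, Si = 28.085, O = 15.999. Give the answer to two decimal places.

32.13 mass %

M(NaAlSi3O8) = 262.219 g/mol.
Si contributes 3 × 28.085 = 84.255 g per mole.
84.255/262.219 = 0.3213 → 32.13%.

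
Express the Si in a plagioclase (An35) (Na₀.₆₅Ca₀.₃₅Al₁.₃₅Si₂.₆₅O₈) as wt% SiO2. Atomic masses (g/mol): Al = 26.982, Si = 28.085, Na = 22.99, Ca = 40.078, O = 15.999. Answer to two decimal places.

59.45 wt%

M(Na₀.₆₅Ca₀.₃₅Al₁.₃₅Si₂.₆₅O₈) = 267.814 g/mol; M(SiO2) = 60.083 g/mol.
Moles SiO2 per formula unit = 2.65 Si ÷ 1 = 2.6500.
SiO2 fraction = (2.6500 × 60.083) / 267.814 = 159.220/267.814 = 0.5945.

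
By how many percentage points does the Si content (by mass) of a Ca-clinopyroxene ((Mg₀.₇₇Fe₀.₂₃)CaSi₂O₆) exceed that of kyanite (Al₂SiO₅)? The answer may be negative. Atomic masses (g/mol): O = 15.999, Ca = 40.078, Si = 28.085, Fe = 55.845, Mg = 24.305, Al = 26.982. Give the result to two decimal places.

7.77 percentage points

Si in (Mg₀.₇₇Fe₀.₂₃)CaSi₂O₆: molar mass 223.801 g/mol; 2×28.085 = 56.170 g → 25.10 wt%.
Si in Al₂SiO₅: molar mass 162.044 g/mol; 1×28.085 = 28.085 g → 17.33 wt%.
Difference = 25.10 − 17.33 = 7.77 percentage points.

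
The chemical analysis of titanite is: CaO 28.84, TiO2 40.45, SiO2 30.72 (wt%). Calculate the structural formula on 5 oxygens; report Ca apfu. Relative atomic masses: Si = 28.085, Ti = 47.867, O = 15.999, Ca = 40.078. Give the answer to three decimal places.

1.008 Ca apfu

28.84 wt% CaO ÷ 56.077 g/mol = 0.51429 mol, giving 0.51429 Ca and 0.51429 O.
40.45 wt% TiO2 ÷ 79.865 g/mol = 0.50648 mol, giving 0.50648 Ti and 1.01296 O.
30.72 wt% SiO2 ÷ 60.083 g/mol = 0.51129 mol, giving 0.51129 Si and 1.02258 O.
Oxygen sums to 2.54983; scaling by 5/2.54983 = 1.96092 puts the formula on 5 O.
Ca: 0.51429 × 1.96092 = 1.008 atoms per formula unit.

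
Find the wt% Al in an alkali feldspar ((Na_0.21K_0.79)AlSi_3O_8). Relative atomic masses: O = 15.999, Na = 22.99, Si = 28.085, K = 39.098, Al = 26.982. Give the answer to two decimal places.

Formula mass = 0.21×22.99 + 0.79×39.098 + 1×26.982 + 3×28.085 + 8×15.999 = 274.944 g/mol, of which 26.982 g is Al.
So Al makes up 26.982/274.944 = 0.0981 of the mass, i.e. 9.81%.

9.81 wt%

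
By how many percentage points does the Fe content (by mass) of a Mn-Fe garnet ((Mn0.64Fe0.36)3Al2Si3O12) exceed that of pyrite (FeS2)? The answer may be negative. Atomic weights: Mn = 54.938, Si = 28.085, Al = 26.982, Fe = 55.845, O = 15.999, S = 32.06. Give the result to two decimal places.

-34.39 percentage points

Fe in (Mn0.64Fe0.36)3Al2Si3O12: molar mass 496.001 g/mol; 1.08×55.845 = 60.313 g → 12.16 wt%.
Fe in FeS2: molar mass 119.965 g/mol; 1×55.845 = 55.845 g → 46.55 wt%.
Difference = 12.16 − 46.55 = -34.39 percentage points.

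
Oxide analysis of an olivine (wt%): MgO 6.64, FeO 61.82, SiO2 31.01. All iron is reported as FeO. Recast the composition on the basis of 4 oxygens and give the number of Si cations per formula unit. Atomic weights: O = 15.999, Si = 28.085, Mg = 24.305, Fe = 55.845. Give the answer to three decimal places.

1.003 Si apfu

6.64 wt% MgO ÷ 40.304 g/mol = 0.16475 mol, giving 0.16475 Mg and 0.16475 O.
61.82 wt% FeO ÷ 71.844 g/mol = 0.86048 mol, giving 0.86048 Fe and 0.86048 O.
31.01 wt% SiO2 ÷ 60.083 g/mol = 0.51612 mol, giving 0.51612 Si and 1.03224 O.
Oxygen sums to 2.05747; scaling by 4/2.05747 = 1.94414 puts the formula on 4 O.
Si: 0.51612 × 1.94414 = 1.003 atoms per formula unit.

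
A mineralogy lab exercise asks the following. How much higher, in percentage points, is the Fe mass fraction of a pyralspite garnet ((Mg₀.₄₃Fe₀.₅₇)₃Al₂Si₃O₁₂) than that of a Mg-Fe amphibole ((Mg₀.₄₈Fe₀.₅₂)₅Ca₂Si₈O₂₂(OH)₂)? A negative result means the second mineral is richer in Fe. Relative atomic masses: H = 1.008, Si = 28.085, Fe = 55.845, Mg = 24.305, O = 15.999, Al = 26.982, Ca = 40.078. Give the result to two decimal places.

M((Mg₀.₄₃Fe₀.₅₇)₃Al₂Si₃O₁₂) = 457.055 g/mol, so wt% Fe = 95.495/457.055 × 100 = 20.89%.
M((Mg₀.₄₈Fe₀.₅₂)₅Ca₂Si₈O₂₂(OH)₂) = 894.357 g/mol, so wt% Fe = 145.197/894.357 × 100 = 16.23%.
20.89 − 16.23 = 4.66 pp.

4.66 percentage points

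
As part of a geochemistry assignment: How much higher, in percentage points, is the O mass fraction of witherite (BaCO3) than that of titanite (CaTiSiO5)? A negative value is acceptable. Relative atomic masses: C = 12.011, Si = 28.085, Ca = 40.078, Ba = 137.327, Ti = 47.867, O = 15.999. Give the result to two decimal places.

-16.49 percentage points

First mineral: 47.997 g O in 197.335 g formula = 24.32 wt% O.
Second mineral: 79.995 g O in 196.025 g formula = 40.81 wt% O.
24.32% − 40.81% gives a difference of -16.49 percentage points.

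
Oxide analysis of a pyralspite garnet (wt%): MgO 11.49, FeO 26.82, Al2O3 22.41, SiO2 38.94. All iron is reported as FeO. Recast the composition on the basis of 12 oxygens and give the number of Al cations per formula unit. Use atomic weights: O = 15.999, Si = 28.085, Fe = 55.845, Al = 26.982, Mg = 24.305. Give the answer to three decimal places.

2.018 Al apfu

MgO: 11.49/40.304 = 0.28508 mol → 0.28508 mol Mg, 0.28508 mol O.
FeO: 26.82/71.844 = 0.37331 mol → 0.37331 mol Fe, 0.37331 mol O.
Al2O3: 22.41/101.961 = 0.21979 mol → 0.43958 mol Al, 0.65937 mol O.
SiO2: 38.94/60.083 = 0.64810 mol → 0.64810 mol Si, 1.29620 mol O.
Total oxygen = 2.61396 mol. Normalization factor = 12/2.61396 = 4.59074.
Al per 12 O = 0.43958 × 4.59074 = 2.018.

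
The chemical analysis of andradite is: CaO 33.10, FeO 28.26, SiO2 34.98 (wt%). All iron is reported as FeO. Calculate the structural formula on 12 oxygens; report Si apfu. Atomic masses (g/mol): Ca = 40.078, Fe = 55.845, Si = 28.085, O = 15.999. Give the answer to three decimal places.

CaO (M=56.077): mol = 0.59026; Ca = 0.59026, O = 0.59026.
FeO (M=71.844): mol = 0.39335; Fe = 0.39335, O = 0.39335.
SiO2 (M=60.083): mol = 0.58219; Si = 0.58219, O = 1.16438.
ΣO = 2.14799; factor = 12/ΣO = 5.58662.
Si apfu = 0.58219 × 5.58662 = 3.252.

3.252 Si apfu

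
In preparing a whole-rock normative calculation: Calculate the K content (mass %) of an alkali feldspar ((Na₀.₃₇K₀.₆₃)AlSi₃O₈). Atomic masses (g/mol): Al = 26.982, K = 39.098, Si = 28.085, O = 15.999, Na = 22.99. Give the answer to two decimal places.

M((Na₀.₃₇K₀.₆₃)AlSi₃O₈) = 272.367 g/mol.
K contributes 0.63 × 39.098 = 24.632 g per mole.
24.632/272.367 = 0.0904 → 9.04%.

9.04 mass %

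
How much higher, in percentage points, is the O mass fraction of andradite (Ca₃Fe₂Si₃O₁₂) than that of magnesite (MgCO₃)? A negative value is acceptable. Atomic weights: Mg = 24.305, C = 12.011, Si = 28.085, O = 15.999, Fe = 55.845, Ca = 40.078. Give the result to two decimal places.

M(Ca₃Fe₂Si₃O₁₂) = 508.167 g/mol, so wt% O = 191.988/508.167 × 100 = 37.78%.
M(MgCO₃) = 84.313 g/mol, so wt% O = 47.997/84.313 × 100 = 56.93%.
37.78 − 56.93 = -19.15 pp.

-19.15 percentage points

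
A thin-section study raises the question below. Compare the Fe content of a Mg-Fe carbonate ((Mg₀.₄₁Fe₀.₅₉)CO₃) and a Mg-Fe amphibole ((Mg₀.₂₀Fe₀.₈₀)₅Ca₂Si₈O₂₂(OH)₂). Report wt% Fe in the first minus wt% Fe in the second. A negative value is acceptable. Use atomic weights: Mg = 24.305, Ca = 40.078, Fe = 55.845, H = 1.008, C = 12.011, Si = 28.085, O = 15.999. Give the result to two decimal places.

First mineral: 32.949 g Fe in 102.922 g formula = 32.01 wt% Fe.
Second mineral: 223.380 g Fe in 938.513 g formula = 23.80 wt% Fe.
32.01% − 23.80% gives a difference of 8.21 percentage points.

8.21 percentage points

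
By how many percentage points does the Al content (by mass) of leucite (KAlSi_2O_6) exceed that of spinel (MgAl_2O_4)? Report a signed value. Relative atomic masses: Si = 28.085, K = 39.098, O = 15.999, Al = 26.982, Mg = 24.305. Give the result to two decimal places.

First mineral: 26.982 g Al in 218.244 g formula = 12.36 wt% Al.
Second mineral: 53.964 g Al in 142.265 g formula = 37.93 wt% Al.
12.36% − 37.93% gives a difference of -25.57 percentage points.

-25.57 percentage points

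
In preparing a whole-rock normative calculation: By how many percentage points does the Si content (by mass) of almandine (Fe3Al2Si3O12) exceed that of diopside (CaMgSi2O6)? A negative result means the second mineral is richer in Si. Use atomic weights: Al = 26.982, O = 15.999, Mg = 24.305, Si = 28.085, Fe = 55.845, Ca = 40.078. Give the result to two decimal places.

M(Fe3Al2Si3O12) = 497.742 g/mol, so wt% Si = 84.255/497.742 × 100 = 16.93%.
M(CaMgSi2O6) = 216.547 g/mol, so wt% Si = 56.170/216.547 × 100 = 25.94%.
16.93 − 25.94 = -9.01 pp.

-9.01 percentage points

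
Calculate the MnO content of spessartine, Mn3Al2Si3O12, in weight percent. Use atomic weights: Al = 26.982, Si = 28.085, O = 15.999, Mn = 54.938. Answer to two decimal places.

Formula mass = 495.021 g/mol.
3 Mn → 3.0000 mol MnO per formula unit; M(MnO) = 70.937, so MnO mass = 212.811 g.
212.811/495.021 × 100 = 42.99 wt%.

42.99 wt%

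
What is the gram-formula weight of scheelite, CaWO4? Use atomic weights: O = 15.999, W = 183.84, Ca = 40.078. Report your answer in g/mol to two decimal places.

287.91 g/mol

Ca: 1 × 40.078 = 40.0780
W: 1 × 183.84 = 183.8400
O: 4 × 15.999 = 63.9960
Summing the contributions gives the formula mass.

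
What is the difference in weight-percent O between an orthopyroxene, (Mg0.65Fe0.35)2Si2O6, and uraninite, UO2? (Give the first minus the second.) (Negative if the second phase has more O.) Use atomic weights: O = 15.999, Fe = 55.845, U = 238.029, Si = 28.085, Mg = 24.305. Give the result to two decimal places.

M((Mg0.65Fe0.35)2Si2O6) = 222.852 g/mol, so wt% O = 95.994/222.852 × 100 = 43.08%.
M(UO2) = 270.027 g/mol, so wt% O = 31.998/270.027 × 100 = 11.85%.
43.08 − 11.85 = 31.23 pp.

31.23 percentage points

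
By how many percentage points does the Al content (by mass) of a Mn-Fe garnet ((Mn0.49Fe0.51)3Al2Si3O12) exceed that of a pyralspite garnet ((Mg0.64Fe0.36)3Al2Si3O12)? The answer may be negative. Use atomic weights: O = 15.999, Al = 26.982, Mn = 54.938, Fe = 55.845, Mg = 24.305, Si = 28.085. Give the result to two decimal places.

First mineral: 53.964 g Al in 496.409 g formula = 10.87 wt% Al.
Second mineral: 53.964 g Al in 437.185 g formula = 12.34 wt% Al.
10.87% − 12.34% gives a difference of -1.47 percentage points.

-1.47 percentage points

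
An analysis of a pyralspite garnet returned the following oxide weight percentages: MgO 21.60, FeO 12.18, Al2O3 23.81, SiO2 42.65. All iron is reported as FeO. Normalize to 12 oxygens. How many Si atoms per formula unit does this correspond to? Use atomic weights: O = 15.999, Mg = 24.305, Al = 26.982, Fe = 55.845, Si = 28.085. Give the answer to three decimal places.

MgO (M=40.304): mol = 0.53593; Mg = 0.53593, O = 0.53593.
FeO (M=71.844): mol = 0.16953; Fe = 0.16953, O = 0.16953.
Al2O3 (M=101.961): mol = 0.23352; Al = 0.46704, O = 0.70056.
SiO2 (M=60.083): mol = 0.70985; Si = 0.70985, O = 1.41970.
ΣO = 2.82572; factor = 12/ΣO = 4.24671.
Si apfu = 0.70985 × 4.24671 = 3.015.

3.015 Si apfu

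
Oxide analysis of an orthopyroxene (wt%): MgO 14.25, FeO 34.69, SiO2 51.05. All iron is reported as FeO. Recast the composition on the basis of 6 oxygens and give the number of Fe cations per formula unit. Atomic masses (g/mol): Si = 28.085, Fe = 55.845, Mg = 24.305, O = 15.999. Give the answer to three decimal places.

14.25 wt% MgO ÷ 40.304 g/mol = 0.35356 mol, giving 0.35356 Mg and 0.35356 O.
34.69 wt% FeO ÷ 71.844 g/mol = 0.48285 mol, giving 0.48285 Fe and 0.48285 O.
51.05 wt% SiO2 ÷ 60.083 g/mol = 0.84966 mol, giving 0.84966 Si and 1.69932 O.
Oxygen sums to 2.53573; scaling by 6/2.53573 = 2.36618 puts the formula on 6 O.
Fe: 0.48285 × 2.36618 = 1.143 atoms per formula unit.

1.143 Fe apfu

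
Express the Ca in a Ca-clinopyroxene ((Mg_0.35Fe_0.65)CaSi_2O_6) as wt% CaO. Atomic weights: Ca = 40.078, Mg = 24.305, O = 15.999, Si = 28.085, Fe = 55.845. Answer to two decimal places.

Molar mass of (Mg_0.35Fe_0.65)CaSi_2O_6 = 0.35*24.305 + 0.65*55.845 + 1*40.078 + 2*28.085 + 6*15.999 = 237.048 g/mol.
Each formula unit contains 1 Ca, equivalent to 1/1 = 1.0000 mol CaO.
M(CaO) = 1×40.078 + 1×15.999 = 56.077 g/mol.
Mass of CaO per formula unit = 1.0000 × 56.077 = 56.077 g.
CaO wt% = 56.077 / 237.048 × 100 = 23.66%.

23.66 wt%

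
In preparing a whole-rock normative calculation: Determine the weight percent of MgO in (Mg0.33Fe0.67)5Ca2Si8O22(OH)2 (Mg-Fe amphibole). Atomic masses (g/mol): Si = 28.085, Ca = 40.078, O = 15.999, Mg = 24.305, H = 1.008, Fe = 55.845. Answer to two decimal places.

7.24 wt%

Molar mass of (Mg0.33Fe0.67)5Ca2Si8O22(OH)2 = 1.65×24.305 + 3.35×55.845 + 2×40.078 + 8×28.085 + 24×15.999 + 2×1.008 = 918.012 g/mol.
Each formula unit contains 1.65 Mg, equivalent to 1.65/1 = 1.6500 mol MgO.
M(MgO) = 1×24.305 + 1×15.999 = 40.304 g/mol.
Mass of MgO per formula unit = 1.6500 × 40.304 = 66.502 g.
MgO wt% = 66.502 / 918.012 × 100 = 7.24%.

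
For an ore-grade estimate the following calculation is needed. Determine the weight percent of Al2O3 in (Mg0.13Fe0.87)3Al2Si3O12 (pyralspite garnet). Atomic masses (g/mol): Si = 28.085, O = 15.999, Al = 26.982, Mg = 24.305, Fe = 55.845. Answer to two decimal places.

Molar mass of (Mg0.13Fe0.87)3Al2Si3O12 = 0.39*24.305 + 2.61*55.845 + 2*26.982 + 3*28.085 + 12*15.999 = 485.441 g/mol.
Each formula unit contains 2 Al, equivalent to 2/2 = 1.0000 mol Al2O3.
M(Al2O3) = 2×26.982 + 3×15.999 = 101.961 g/mol.
Mass of Al2O3 per formula unit = 1.0000 × 101.961 = 101.961 g.
Al2O3 wt% = 101.961 / 485.441 × 100 = 21.00%.

21.00 wt%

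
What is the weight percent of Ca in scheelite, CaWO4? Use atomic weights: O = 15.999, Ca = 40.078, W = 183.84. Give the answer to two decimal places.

Molar mass of CaWO4: 1·40.078 + 1·183.84 + 4·15.999 = 287.914 g/mol.
Mass of Ca per formula unit: 1 × 40.078 = 40.078 g.
Weight fraction Ca = 40.078 / 287.914 = 0.1392.

13.92 wt%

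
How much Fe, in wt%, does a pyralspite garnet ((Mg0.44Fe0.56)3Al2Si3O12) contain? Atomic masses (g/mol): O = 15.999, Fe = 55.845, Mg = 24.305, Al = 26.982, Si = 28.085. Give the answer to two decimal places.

20.57 wt%

M((Mg0.44Fe0.56)3Al2Si3O12) = 456.109 g/mol.
Fe contributes 1.68 × 55.845 = 93.820 g per mole.
93.820/456.109 = 0.2057 → 20.57%.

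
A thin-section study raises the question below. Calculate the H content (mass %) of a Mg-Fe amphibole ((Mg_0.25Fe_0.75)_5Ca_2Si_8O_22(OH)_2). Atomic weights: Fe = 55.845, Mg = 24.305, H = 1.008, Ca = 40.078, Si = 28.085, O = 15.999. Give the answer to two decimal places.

Formula mass = 1.25×24.305 + 3.75×55.845 + 2×40.078 + 8×28.085 + 24×15.999 + 2×1.008 = 930.628 g/mol, of which 2.016 g is H.
So H makes up 2.016/930.628 = 0.0022 of the mass, i.e. 0.22%.

0.22 mass %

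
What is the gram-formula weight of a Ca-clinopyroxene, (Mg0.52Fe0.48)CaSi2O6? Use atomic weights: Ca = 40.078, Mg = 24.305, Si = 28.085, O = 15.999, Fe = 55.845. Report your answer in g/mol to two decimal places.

Mg: 0.52 × 24.305 = 12.6386
Fe: 0.48 × 55.845 = 26.8056
Ca: 1 × 40.078 = 40.0780
Si: 2 × 28.085 = 56.1700
O: 6 × 15.999 = 95.9940
Summing the contributions gives the formula mass.

231.69 g/mol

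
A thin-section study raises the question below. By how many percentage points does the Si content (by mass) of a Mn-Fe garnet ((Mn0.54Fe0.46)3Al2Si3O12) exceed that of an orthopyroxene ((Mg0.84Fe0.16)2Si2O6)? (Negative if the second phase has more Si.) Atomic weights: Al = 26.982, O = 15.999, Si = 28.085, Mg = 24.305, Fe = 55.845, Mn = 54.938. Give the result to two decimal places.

-9.66 percentage points

M((Mn0.54Fe0.46)3Al2Si3O12) = 496.273 g/mol, so wt% Si = 84.255/496.273 × 100 = 16.98%.
M((Mg0.84Fe0.16)2Si2O6) = 210.867 g/mol, so wt% Si = 56.170/210.867 × 100 = 26.64%.
16.98 − 26.64 = -9.66 pp.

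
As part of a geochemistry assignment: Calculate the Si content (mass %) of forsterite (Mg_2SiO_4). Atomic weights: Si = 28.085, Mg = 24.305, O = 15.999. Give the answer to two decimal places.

Formula mass = 2·24.305 + 1·28.085 + 4·15.999 = 140.691 g/mol, of which 28.085 g is Si.
So Si makes up 28.085/140.691 = 0.1996 of the mass, i.e. 19.96%.

19.96 mass %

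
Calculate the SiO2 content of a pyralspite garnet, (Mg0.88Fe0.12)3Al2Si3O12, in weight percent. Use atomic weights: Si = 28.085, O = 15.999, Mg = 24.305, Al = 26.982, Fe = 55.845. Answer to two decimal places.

43.49 wt%

Formula mass = 414.476 g/mol.
3 Si → 3.0000 mol SiO2 per formula unit; M(SiO2) = 60.083, so SiO2 mass = 180.249 g.
180.249/414.476 × 100 = 43.49 wt%.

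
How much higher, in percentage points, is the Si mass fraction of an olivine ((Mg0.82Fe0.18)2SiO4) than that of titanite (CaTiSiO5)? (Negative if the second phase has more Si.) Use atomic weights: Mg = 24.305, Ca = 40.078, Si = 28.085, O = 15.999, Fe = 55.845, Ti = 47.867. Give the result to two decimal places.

4.14 percentage points

First mineral: 28.085 g Si in 152.045 g formula = 18.47 wt% Si.
Second mineral: 28.085 g Si in 196.025 g formula = 14.33 wt% Si.
18.47% − 14.33% gives a difference of 4.14 percentage points.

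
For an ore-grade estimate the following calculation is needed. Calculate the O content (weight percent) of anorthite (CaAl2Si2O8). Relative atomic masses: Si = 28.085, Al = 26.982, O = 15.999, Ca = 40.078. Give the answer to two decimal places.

46.01 weight percent

Molar mass of CaAl2Si2O8: 1·40.078 + 2·26.982 + 2·28.085 + 8·15.999 = 278.204 g/mol.
Mass of O per formula unit: 8 × 15.999 = 127.992 g.
Weight fraction O = 127.992 / 278.204 = 0.4601.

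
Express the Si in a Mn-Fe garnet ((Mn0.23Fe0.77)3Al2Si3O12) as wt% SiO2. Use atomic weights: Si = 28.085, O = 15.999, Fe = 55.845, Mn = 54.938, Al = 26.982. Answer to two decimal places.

Formula mass = 497.116 g/mol.
3 Si → 3.0000 mol SiO2 per formula unit; M(SiO2) = 60.083, so SiO2 mass = 180.249 g.
180.249/497.116 × 100 = 36.26 wt%.

36.26 wt%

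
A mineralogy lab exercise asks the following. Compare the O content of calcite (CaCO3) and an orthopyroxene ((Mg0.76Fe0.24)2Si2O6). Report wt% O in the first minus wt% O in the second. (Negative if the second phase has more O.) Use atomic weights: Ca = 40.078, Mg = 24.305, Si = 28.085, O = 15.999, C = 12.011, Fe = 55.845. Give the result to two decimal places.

3.50 percentage points

O in CaCO3: molar mass 100.086 g/mol; 3×15.999 = 47.997 g → 47.96 wt%.
O in (Mg0.76Fe0.24)2Si2O6: molar mass 215.913 g/mol; 6×15.999 = 95.994 g → 44.46 wt%.
Difference = 47.96 − 44.46 = 3.50 percentage points.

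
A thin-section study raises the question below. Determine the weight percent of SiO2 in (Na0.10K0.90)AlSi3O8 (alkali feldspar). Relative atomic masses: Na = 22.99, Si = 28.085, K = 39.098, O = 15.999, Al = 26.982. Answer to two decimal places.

65.14 wt%

Formula mass = 276.716 g/mol.
3 Si → 3.0000 mol SiO2 per formula unit; M(SiO2) = 60.083, so SiO2 mass = 180.249 g.
180.249/276.716 × 100 = 65.14 wt%.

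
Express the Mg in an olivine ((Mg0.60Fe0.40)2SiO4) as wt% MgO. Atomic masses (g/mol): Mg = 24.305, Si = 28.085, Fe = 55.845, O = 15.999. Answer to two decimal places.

29.15 wt%

Molar mass of (Mg0.60Fe0.40)2SiO4 = 1.20*24.305 + 0.80*55.845 + 1*28.085 + 4*15.999 = 165.923 g/mol.
Each formula unit contains 1.20 Mg, equivalent to 1.20/1 = 1.2000 mol MgO.
M(MgO) = 1×24.305 + 1×15.999 = 40.304 g/mol.
Mass of MgO per formula unit = 1.2000 × 40.304 = 48.365 g.
MgO wt% = 48.365 / 165.923 × 100 = 29.15%.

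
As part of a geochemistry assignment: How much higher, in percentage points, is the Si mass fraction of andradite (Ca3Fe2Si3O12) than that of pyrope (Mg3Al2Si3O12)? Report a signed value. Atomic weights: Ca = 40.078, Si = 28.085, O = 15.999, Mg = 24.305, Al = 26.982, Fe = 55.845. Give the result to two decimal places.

-4.32 percentage points

M(Ca3Fe2Si3O12) = 508.167 g/mol, so wt% Si = 84.255/508.167 × 100 = 16.58%.
M(Mg3Al2Si3O12) = 403.122 g/mol, so wt% Si = 84.255/403.122 × 100 = 20.90%.
16.58 − 20.90 = -4.32 pp.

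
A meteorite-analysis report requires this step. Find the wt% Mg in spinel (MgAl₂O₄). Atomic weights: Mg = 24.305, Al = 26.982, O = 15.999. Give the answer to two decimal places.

Formula mass = 1×24.305 + 2×26.982 + 4×15.999 = 142.265 g/mol, of which 24.305 g is Mg.
So Mg makes up 24.305/142.265 = 0.1708 of the mass, i.e. 17.08%.

17.08 wt%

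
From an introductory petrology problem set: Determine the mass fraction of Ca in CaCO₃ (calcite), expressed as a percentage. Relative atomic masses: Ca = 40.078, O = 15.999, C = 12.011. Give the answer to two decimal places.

40.04 weight percent

M(CaCO₃) = 100.086 g/mol.
Ca contributes 1 × 40.078 = 40.078 g per mole.
40.078/100.086 = 0.4004 → 40.04%.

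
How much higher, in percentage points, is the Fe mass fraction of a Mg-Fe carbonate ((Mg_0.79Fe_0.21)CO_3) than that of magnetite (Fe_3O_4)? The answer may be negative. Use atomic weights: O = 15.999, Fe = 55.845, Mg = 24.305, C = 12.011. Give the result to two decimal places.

-59.46 percentage points

Fe in (Mg_0.79Fe_0.21)CO_3: molar mass 90.936 g/mol; 0.21×55.845 = 11.727 g → 12.90 wt%.
Fe in Fe_3O_4: molar mass 231.531 g/mol; 3×55.845 = 167.535 g → 72.36 wt%.
Difference = 12.90 − 72.36 = -59.46 percentage points.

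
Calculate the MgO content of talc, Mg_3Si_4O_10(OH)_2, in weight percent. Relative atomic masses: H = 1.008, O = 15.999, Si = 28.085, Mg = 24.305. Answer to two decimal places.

31.88 wt%

M(Mg_3Si_4O_10(OH)_2) = 379.259 g/mol; M(MgO) = 40.304 g/mol.
Moles MgO per formula unit = 3 Mg ÷ 1 = 3.0000.
MgO fraction = (3.0000 × 40.304) / 379.259 = 120.912/379.259 = 0.3188.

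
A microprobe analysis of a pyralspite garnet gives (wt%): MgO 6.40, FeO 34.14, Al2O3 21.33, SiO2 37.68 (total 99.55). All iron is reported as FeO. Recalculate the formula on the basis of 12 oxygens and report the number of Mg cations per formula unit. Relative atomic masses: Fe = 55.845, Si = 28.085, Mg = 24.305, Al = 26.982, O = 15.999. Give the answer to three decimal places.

0.757 Mg apfu

MgO: 6.40/40.304 = 0.15879 mol → 0.15879 mol Mg, 0.15879 mol O.
FeO: 34.14/71.844 = 0.47520 mol → 0.47520 mol Fe, 0.47520 mol O.
Al2O3: 21.33/101.961 = 0.20920 mol → 0.41840 mol Al, 0.62760 mol O.
SiO2: 37.68/60.083 = 0.62713 mol → 0.62713 mol Si, 1.25426 mol O.
Total oxygen = 2.51585 mol. Normalization factor = 12/2.51585 = 4.76976.
Mg per 12 O = 0.15879 × 4.76976 = 0.757.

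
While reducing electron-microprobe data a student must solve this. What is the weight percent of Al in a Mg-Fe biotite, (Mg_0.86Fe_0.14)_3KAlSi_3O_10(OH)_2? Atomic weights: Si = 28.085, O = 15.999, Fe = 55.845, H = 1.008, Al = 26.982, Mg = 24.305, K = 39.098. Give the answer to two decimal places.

Formula mass = 2.58·24.305 + 0.42·55.845 + 1·39.098 + 1·26.982 + 3·28.085 + 12·15.999 + 2·1.008 = 430.501 g/mol, of which 26.982 g is Al.
So Al makes up 26.982/430.501 = 0.0627 of the mass, i.e. 6.27%.

6.27 wt%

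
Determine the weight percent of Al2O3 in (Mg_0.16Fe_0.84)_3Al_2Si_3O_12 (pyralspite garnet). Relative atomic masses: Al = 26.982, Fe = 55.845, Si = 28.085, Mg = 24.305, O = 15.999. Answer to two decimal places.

Molar mass of (Mg_0.16Fe_0.84)_3Al_2Si_3O_12 = 0.48·24.305 + 2.52·55.845 + 2·26.982 + 3·28.085 + 12·15.999 = 482.603 g/mol.
Each formula unit contains 2 Al, equivalent to 2/2 = 1.0000 mol Al2O3.
M(Al2O3) = 2×26.982 + 3×15.999 = 101.961 g/mol.
Mass of Al2O3 per formula unit = 1.0000 × 101.961 = 101.961 g.
Al2O3 wt% = 101.961 / 482.603 × 100 = 21.13%.

21.13 wt%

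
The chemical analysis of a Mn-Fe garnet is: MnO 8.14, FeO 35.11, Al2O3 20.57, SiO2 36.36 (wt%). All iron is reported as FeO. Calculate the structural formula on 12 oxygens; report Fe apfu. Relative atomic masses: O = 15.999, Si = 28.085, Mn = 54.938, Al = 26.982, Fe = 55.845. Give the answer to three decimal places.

MnO (M=70.937): mol = 0.11475; Mn = 0.11475, O = 0.11475.
FeO (M=71.844): mol = 0.48870; Fe = 0.48870, O = 0.48870.
Al2O3 (M=101.961): mol = 0.20174; Al = 0.40348, O = 0.60522.
SiO2 (M=60.083): mol = 0.60516; Si = 0.60516, O = 1.21032.
ΣO = 2.41899; factor = 12/ΣO = 4.96075.
Fe apfu = 0.48870 × 4.96075 = 2.424.

2.424 Fe apfu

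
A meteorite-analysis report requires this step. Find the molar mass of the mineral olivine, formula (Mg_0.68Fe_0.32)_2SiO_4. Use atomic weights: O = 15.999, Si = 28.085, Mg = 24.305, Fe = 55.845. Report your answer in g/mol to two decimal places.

Mg: 1.36 × 24.305 = 33.0548
Fe: 0.64 × 55.845 = 35.7408
Si: 1 × 28.085 = 28.0850
O: 4 × 15.999 = 63.9960
Summing the contributions gives the formula mass.

160.88 g/mol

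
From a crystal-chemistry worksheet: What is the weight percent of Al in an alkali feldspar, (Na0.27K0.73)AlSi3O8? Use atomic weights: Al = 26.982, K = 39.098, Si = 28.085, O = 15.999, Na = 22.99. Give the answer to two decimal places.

9.85 mass %

Formula mass = 0.27×22.99 + 0.73×39.098 + 1×26.982 + 3×28.085 + 8×15.999 = 273.978 g/mol, of which 26.982 g is Al.
So Al makes up 26.982/273.978 = 0.0985 of the mass, i.e. 9.85%.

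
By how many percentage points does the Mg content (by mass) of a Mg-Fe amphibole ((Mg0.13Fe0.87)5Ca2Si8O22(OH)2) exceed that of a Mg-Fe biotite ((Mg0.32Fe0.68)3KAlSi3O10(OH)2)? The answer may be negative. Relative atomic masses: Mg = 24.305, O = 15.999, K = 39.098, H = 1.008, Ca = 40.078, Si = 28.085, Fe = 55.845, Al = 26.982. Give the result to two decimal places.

M((Mg0.13Fe0.87)5Ca2Si8O22(OH)2) = 949.552 g/mol, so wt% Mg = 15.798/949.552 × 100 = 1.66%.
M((Mg0.32Fe0.68)3KAlSi3O10(OH)2) = 481.596 g/mol, so wt% Mg = 23.333/481.596 × 100 = 4.84%.
1.66 − 4.84 = -3.18 pp.

-3.18 percentage points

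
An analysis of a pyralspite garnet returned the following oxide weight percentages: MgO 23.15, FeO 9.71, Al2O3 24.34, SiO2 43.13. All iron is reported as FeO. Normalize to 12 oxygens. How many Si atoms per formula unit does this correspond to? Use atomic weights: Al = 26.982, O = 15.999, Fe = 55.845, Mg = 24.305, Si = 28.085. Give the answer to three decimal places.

MgO (M=40.304): mol = 0.57438; Mg = 0.57438, O = 0.57438.
FeO (M=71.844): mol = 0.13515; Fe = 0.13515, O = 0.13515.
Al2O3 (M=101.961): mol = 0.23872; Al = 0.47744, O = 0.71616.
SiO2 (M=60.083): mol = 0.71784; Si = 0.71784, O = 1.43568.
ΣO = 2.86137; factor = 12/ΣO = 4.19380.
Si apfu = 0.71784 × 4.19380 = 3.010.

3.010 Si apfu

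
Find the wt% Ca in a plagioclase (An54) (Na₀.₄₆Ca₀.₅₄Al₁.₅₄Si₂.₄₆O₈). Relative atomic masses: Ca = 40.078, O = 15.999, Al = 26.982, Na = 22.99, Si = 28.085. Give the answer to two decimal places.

Formula mass = 0.46·22.99 + 0.54·40.078 + 1.54·26.982 + 2.46·28.085 + 8·15.999 = 270.851 g/mol, of which 21.642 g is Ca.
So Ca makes up 21.642/270.851 = 0.0799 of the mass, i.e. 7.99%.

7.99 mass %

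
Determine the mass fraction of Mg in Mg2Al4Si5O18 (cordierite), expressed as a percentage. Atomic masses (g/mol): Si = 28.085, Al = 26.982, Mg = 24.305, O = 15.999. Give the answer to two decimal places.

Formula mass = 2·24.305 + 4·26.982 + 5·28.085 + 18·15.999 = 584.945 g/mol, of which 48.610 g is Mg.
So Mg makes up 48.610/584.945 = 0.0831 of the mass, i.e. 8.31%.

8.31 wt%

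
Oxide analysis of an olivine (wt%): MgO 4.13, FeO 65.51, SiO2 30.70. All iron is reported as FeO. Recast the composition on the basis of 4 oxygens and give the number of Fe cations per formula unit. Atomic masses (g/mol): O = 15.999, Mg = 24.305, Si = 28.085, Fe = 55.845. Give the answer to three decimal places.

1.791 Fe apfu

4.13 wt% MgO ÷ 40.304 g/mol = 0.10247 mol, giving 0.10247 Mg and 0.10247 O.
65.51 wt% FeO ÷ 71.844 g/mol = 0.91184 mol, giving 0.91184 Fe and 0.91184 O.
30.70 wt% SiO2 ÷ 60.083 g/mol = 0.51096 mol, giving 0.51096 Si and 1.02192 O.
Oxygen sums to 2.03623; scaling by 4/2.03623 = 1.96441 puts the formula on 4 O.
Fe: 0.91184 × 1.96441 = 1.791 atoms per formula unit.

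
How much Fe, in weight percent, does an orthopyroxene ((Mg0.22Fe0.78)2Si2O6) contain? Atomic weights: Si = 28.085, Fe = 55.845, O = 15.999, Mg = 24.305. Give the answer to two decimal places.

M((Mg0.22Fe0.78)2Si2O6) = 249.976 g/mol.
Fe contributes 1.56 × 55.845 = 87.118 g per mole.
87.118/249.976 = 0.3485 → 34.85%.

34.85 weight percent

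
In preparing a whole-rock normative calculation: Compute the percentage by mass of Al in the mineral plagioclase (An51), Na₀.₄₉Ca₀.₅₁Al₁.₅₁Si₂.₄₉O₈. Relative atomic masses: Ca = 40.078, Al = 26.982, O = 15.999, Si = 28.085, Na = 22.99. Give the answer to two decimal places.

Formula mass = 0.49·22.99 + 0.51·40.078 + 1.51·26.982 + 2.49·28.085 + 8·15.999 = 270.371 g/mol, of which 40.743 g is Al.
So Al makes up 40.743/270.371 = 0.1507 of the mass, i.e. 15.07%.

15.07 wt%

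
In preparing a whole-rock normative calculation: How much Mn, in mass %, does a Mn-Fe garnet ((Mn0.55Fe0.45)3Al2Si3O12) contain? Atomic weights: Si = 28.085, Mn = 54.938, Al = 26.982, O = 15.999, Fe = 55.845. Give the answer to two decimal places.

18.27 mass %

Molar mass of (Mn0.55Fe0.45)3Al2Si3O12: 1.65*54.938 + 1.35*55.845 + 2*26.982 + 3*28.085 + 12*15.999 = 496.245 g/mol.
Mass of Mn per formula unit: 1.65 × 54.938 = 90.648 g.
Weight fraction Mn = 90.648 / 496.245 = 0.1827.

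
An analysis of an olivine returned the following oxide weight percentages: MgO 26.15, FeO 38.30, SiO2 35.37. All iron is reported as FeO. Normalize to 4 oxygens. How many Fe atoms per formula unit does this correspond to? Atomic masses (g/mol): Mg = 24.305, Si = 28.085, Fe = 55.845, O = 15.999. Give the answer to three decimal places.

0.904 Fe apfu

MgO (M=40.304): mol = 0.64882; Mg = 0.64882, O = 0.64882.
FeO (M=71.844): mol = 0.53310; Fe = 0.53310, O = 0.53310.
SiO2 (M=60.083): mol = 0.58869; Si = 0.58869, O = 1.17738.
ΣO = 2.35930; factor = 4/ΣO = 1.69542.
Fe apfu = 0.53310 × 1.69542 = 0.904.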